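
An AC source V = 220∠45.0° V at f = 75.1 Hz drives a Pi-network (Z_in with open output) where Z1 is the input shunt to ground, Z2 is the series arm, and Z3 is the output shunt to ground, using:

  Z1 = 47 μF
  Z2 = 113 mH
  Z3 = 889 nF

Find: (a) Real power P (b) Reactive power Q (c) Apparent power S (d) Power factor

Step 1 — Angular frequency: ω = 2π·f = 2π·75.1 = 471.9 rad/s.
Step 2 — Component impedances:
  Z1: Z = 1/(jωC) = -j/(ω·C) = 0 - j45.09 Ω
  Z2: Z = jωL = j·471.9·0.113 = 0 + j53.32 Ω
  Z3: Z = 1/(jωC) = -j/(ω·C) = 0 - j2384 Ω
Step 3 — With open output, the series arm Z2 and the output shunt Z3 appear in series to ground: Z2 + Z3 = 0 - j2331 Ω.
Step 4 — Parallel with input shunt Z1: Z_in = Z1 || (Z2 + Z3) = 0 - j44.23 Ω = 44.23∠-90.0° Ω.
Step 5 — Source phasor: V = 220∠45.0° V = 155.6 + j155.6 V.
Step 6 — Current: I = V / Z = -3.517 + j3.517 A = 4.974∠135.0° A.
Step 7 — Complex power: S = V·I* = 0 - j1094 VA.
Step 8 — Real power: P = Re(S) = 0 W.
Step 9 — Reactive power: Q = Im(S) = -1094 VAR.
Step 10 — Apparent power: |S| = 1094 VA.
Step 11 — Power factor: PF = P/|S| = 0 (leading).

(a) P = 0 W  (b) Q = -1094 VAR  (c) S = 1094 VA  (d) PF = 0 (leading)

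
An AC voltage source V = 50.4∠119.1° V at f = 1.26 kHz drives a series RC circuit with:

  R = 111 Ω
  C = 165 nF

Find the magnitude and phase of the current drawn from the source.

Step 1 — Angular frequency: ω = 2π·f = 2π·1260 = 7917 rad/s.
Step 2 — Component impedances:
  R: Z = R = 111 Ω
  C: Z = 1/(jωC) = -j/(ω·C) = 0 - j765.5 Ω
Step 3 — Series combination: Z_total = R + C = 111 - j765.5 Ω = 773.5∠-81.7° Ω.
Step 4 — Source phasor: V = 50.4∠119.1° V = -24.51 + j44.04 V.
Step 5 — Ohm's law: I = V / Z_total = (-24.51 + j44.04) / (111 - j765.5) = -0.06089 - j0.02319 A.
Step 6 — Convert to polar: |I| = 0.06515 A, ∠I = -159.2°.

I = 0.06515∠-159.2° A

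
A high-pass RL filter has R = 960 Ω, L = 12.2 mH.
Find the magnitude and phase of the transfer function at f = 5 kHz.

Step 1 — Angular frequency: ω = 2π·5000 = 3.142e+04 rad/s.
Step 2 — Transfer function: H(jω) = jωL/(R + jωL).
Step 3 — Numerator jωL = j·383.3; denominator R + jωL = 960 + j383.3.
Step 4 — H = 0.1375 + j0.3444.
Step 5 — Magnitude: |H| = 0.3708 (-8.6 dB); phase: φ = 68.2°.

|H| = 0.3708 (-8.6 dB), φ = 68.2°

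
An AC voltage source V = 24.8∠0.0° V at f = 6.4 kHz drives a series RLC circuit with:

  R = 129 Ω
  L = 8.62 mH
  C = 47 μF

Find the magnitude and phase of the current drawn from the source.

Step 1 — Angular frequency: ω = 2π·f = 2π·6400 = 4.021e+04 rad/s.
Step 2 — Component impedances:
  R: Z = R = 129 Ω
  L: Z = jωL = j·4.021e+04·0.00862 = 0 + j346.6 Ω
  C: Z = 1/(jωC) = -j/(ω·C) = 0 - j0.5291 Ω
Step 3 — Series combination: Z_total = R + L + C = 129 + j346.1 Ω = 369.4∠69.6° Ω.
Step 4 — Source phasor: V = 24.8∠0.0° V = 24.8 V.
Step 5 — Ohm's law: I = V / Z_total = (24.8) / (129 + j346.1) = 0.02345 - j0.06291 A.
Step 6 — Convert to polar: |I| = 0.06714 A, ∠I = -69.6°.

I = 0.06714∠-69.6° A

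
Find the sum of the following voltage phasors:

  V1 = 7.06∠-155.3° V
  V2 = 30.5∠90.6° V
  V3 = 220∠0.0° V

Step 1 — Convert each phasor to rectangular form:
  V1 = 7.06·(cos(-155.3°) + j·sin(-155.3°)) = -6.414 - j2.95 V
  V2 = 30.5·(cos(90.6°) + j·sin(90.6°)) = -0.3194 + j30.5 V
  V3 = 220·(cos(0.0°) + j·sin(0.0°)) = 220 V
Step 2 — Sum components: V_total = 213.3 + j27.55 V.
Step 3 — Convert to polar: |V_total| = 215 V, ∠V_total = 7.4°.

V_total = 215∠7.4° V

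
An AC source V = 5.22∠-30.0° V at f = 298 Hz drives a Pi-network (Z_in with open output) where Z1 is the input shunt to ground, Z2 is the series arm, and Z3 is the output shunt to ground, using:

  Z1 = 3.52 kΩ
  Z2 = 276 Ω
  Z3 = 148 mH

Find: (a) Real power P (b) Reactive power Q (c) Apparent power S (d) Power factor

Step 1 — Angular frequency: ω = 2π·f = 2π·298 = 1872 rad/s.
Step 2 — Component impedances:
  Z1: Z = R = 3520 Ω
  Z2: Z = R = 276 Ω
  Z3: Z = jωL = j·1872·0.148 = 0 + j277.1 Ω
Step 3 — With open output, the series arm Z2 and the output shunt Z3 appear in series to ground: Z2 + Z3 = 276 + j277.1 Ω.
Step 4 — Parallel with input shunt Z1: Z_in = Z1 || (Z2 + Z3) = 273.2 + j237 Ω = 361.7∠40.9° Ω.
Step 5 — Source phasor: V = 5.22∠-30.0° V = 4.521 - j2.61 V.
Step 6 — Current: I = V / Z = 0.004713 - j0.01364 A = 0.01443∠-70.9° A.
Step 7 — Complex power: S = V·I* = 0.05691 + j0.04936 VA.
Step 8 — Real power: P = Re(S) = 0.05691 W.
Step 9 — Reactive power: Q = Im(S) = 0.04936 VAR.
Step 10 — Apparent power: |S| = 0.07533 VA.
Step 11 — Power factor: PF = P/|S| = 0.7554 (lagging).

(a) P = 0.05691 W  (b) Q = 0.04936 VAR  (c) S = 0.07533 VA  (d) PF = 0.7554 (lagging)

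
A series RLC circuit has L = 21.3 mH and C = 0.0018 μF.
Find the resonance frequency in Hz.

Step 1 — Resonance condition Im(Z)=0 gives ω₀ = 1/√(LC).
Step 2 — ω₀ = 1/√(0.0213·1.8e-09) = 1.615e+05 rad/s.
Step 3 — f₀ = ω₀/(2π) = 2.57e+04 Hz.

f₀ = 2.57e+04 Hz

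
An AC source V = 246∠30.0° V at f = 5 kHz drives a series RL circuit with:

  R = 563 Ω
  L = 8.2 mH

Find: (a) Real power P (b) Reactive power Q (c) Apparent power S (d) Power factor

Step 1 — Angular frequency: ω = 2π·f = 2π·5000 = 3.142e+04 rad/s.
Step 2 — Component impedances:
  R: Z = R = 563 Ω
  L: Z = jωL = j·3.142e+04·0.0082 = 0 + j257.6 Ω
Step 3 — Series combination: Z_total = R + L = 563 + j257.6 Ω = 619.1∠24.6° Ω.
Step 4 — Source phasor: V = 246∠30.0° V = 213 + j123 V.
Step 5 — Current: I = V / Z = 0.3956 + j0.03748 A = 0.3973∠5.4° A.
Step 6 — Complex power: S = V·I* = 88.88 + j40.67 VA.
Step 7 — Real power: P = Re(S) = 88.88 W.
Step 8 — Reactive power: Q = Im(S) = 40.67 VAR.
Step 9 — Apparent power: |S| = 97.74 VA.
Step 10 — Power factor: PF = P/|S| = 0.9093 (lagging).

(a) P = 88.88 W  (b) Q = 40.67 VAR  (c) S = 97.74 VA  (d) PF = 0.9093 (lagging)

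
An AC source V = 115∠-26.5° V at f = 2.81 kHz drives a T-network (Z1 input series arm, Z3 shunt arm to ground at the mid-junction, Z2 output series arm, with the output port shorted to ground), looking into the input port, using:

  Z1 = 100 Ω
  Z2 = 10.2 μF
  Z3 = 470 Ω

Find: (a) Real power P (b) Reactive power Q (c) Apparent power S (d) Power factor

Step 1 — Angular frequency: ω = 2π·f = 2π·2810 = 1.766e+04 rad/s.
Step 2 — Component impedances:
  Z1: Z = R = 100 Ω
  Z2: Z = 1/(jωC) = -j/(ω·C) = 0 - j5.553 Ω
  Z3: Z = R = 470 Ω
Step 3 — With the output port shorted to ground, the output series arm Z2 runs from the junction to ground; the shunt arm Z3 also runs from the junction to ground. They appear in parallel: Z3 || Z2 = 0.06559 - j5.552 Ω.
Step 4 — Series with input arm Z1: Z_in = Z1 + (Z3 || Z2) = 100.1 - j5.552 Ω = 100.2∠-3.2° Ω.
Step 5 — Source phasor: V = 115∠-26.5° V = 102.9 - j51.31 V.
Step 6 — Current: I = V / Z = 1.054 - j0.4543 A = 1.147∠-23.3° A.
Step 7 — Complex power: S = V·I* = 131.8 - j7.31 VA.
Step 8 — Real power: P = Re(S) = 131.8 W.
Step 9 — Reactive power: Q = Im(S) = -7.31 VAR.
Step 10 — Apparent power: |S| = 132 VA.
Step 11 — Power factor: PF = P/|S| = 0.9985 (leading).

(a) P = 131.8 W  (b) Q = -7.31 VAR  (c) S = 132 VA  (d) PF = 0.9985 (leading)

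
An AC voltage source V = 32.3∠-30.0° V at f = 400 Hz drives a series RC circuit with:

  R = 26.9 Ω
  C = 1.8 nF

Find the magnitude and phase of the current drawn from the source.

Step 1 — Angular frequency: ω = 2π·f = 2π·400 = 2513 rad/s.
Step 2 — Component impedances:
  R: Z = R = 26.9 Ω
  C: Z = 1/(jωC) = -j/(ω·C) = 0 - j2.21e+05 Ω
Step 3 — Series combination: Z_total = R + C = 26.9 - j2.21e+05 Ω = 2.21e+05∠-90.0° Ω.
Step 4 — Source phasor: V = 32.3∠-30.0° V = 27.97 - j16.15 V.
Step 5 — Ohm's law: I = V / Z_total = (27.97 - j16.15) / (26.9 - j2.21e+05) = 7.308e-05 + j0.0001265 A.
Step 6 — Convert to polar: |I| = 0.0001461 A, ∠I = 60.0°.

I = 0.0001461∠60.0° A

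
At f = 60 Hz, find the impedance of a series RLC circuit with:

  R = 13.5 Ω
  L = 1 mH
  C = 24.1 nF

Step 1 — Angular frequency: ω = 2π·f = 2π·60 = 377 rad/s.
Step 2 — Component impedances:
  R: Z = R = 13.5 Ω
  L: Z = jωL = j·377·0.001 = 0 + j0.377 Ω
  C: Z = 1/(jωC) = -j/(ω·C) = 0 - j1.101e+05 Ω
Step 3 — Series combination: Z_total = R + L + C = 13.5 - j1.101e+05 Ω = 1.101e+05∠-90.0° Ω.

Z = 13.5 - j1.101e+05 Ω = 1.101e+05∠-90.0° Ω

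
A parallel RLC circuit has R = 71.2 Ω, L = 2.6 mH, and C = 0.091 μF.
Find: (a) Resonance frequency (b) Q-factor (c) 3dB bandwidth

Step 1 — Resonance: ω₀ = 1/√(LC) = 1/√(0.0026·9.1e-08) = 6.501e+04 rad/s.
Step 2 — f₀ = ω₀/(2π) = 1.035e+04 Hz.
Step 3 — Parallel Q: Q = R/(ω₀L) = 71.2/(6.501e+04·0.0026) = 0.4212.
Step 4 — Bandwidth: Δω = ω₀/Q = 1.543e+05 rad/s; BW = Δω/(2π) = 2.456e+04 Hz.

(a) f₀ = 1.035e+04 Hz  (b) Q = 0.4212  (c) BW = 2.456e+04 Hz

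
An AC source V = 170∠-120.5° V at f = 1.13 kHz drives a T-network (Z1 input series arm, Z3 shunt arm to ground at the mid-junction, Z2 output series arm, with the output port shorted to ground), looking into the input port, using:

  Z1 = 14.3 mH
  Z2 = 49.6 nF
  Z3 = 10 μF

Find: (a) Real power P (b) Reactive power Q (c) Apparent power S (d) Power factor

Step 1 — Angular frequency: ω = 2π·f = 2π·1130 = 7100 rad/s.
Step 2 — Component impedances:
  Z1: Z = jωL = j·7100·0.0143 = 0 + j101.5 Ω
  Z2: Z = 1/(jωC) = -j/(ω·C) = 0 - j2840 Ω
  Z3: Z = 1/(jωC) = -j/(ω·C) = 0 - j14.08 Ω
Step 3 — With the output port shorted to ground, the output series arm Z2 runs from the junction to ground; the shunt arm Z3 also runs from the junction to ground. They appear in parallel: Z3 || Z2 = 0 - j14.01 Ω.
Step 4 — Series with input arm Z1: Z_in = Z1 + (Z3 || Z2) = 0 + j87.51 Ω = 87.51∠90.0° Ω.
Step 5 — Source phasor: V = 170∠-120.5° V = -86.28 - j146.5 V.
Step 6 — Current: I = V / Z = -1.674 + j0.9859 A = 1.943∠149.5° A.
Step 7 — Complex power: S = V·I* = 0 + j330.2 VA.
Step 8 — Real power: P = Re(S) = 0 W.
Step 9 — Reactive power: Q = Im(S) = 330.2 VAR.
Step 10 — Apparent power: |S| = 330.2 VA.
Step 11 — Power factor: PF = P/|S| = 0 (lagging).

(a) P = 0 W  (b) Q = 330.2 VAR  (c) S = 330.2 VA  (d) PF = 0 (lagging)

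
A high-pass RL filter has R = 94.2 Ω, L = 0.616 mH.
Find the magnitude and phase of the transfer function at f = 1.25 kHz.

Step 1 — Angular frequency: ω = 2π·1250 = 7854 rad/s.
Step 2 — Transfer function: H(jω) = jωL/(R + jωL).
Step 3 — Numerator jωL = j·4.838; denominator R + jωL = 94.2 + j4.838.
Step 4 — H = 0.002631 + j0.05122.
Step 5 — Magnitude: |H| = 0.05129 (-25.8 dB); phase: φ = 87.1°.

|H| = 0.05129 (-25.8 dB), φ = 87.1°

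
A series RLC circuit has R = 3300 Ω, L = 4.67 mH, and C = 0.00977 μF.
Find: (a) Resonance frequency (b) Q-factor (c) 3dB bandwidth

Step 1 — Resonance: ω₀ = 1/√(LC) = 1/√(0.00467·9.77e-09) = 1.48e+05 rad/s.
Step 2 — f₀ = ω₀/(2π) = 2.356e+04 Hz.
Step 3 — Series Q: Q = ω₀L/R = 1.48e+05·0.00467/3300 = 0.2095.
Step 4 — Bandwidth: Δω = ω₀/Q = 7.066e+05 rad/s; BW = Δω/(2π) = 1.125e+05 Hz.

(a) f₀ = 2.356e+04 Hz  (b) Q = 0.2095  (c) BW = 1.125e+05 Hz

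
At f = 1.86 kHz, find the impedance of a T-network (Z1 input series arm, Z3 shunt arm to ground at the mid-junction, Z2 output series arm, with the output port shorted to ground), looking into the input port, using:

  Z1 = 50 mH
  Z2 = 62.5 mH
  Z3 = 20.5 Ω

Step 1 — Angular frequency: ω = 2π·f = 2π·1860 = 1.169e+04 rad/s.
Step 2 — Component impedances:
  Z1: Z = jωL = j·1.169e+04·0.05 = 0 + j584.3 Ω
  Z2: Z = jωL = j·1.169e+04·0.0625 = 0 + j730.4 Ω
  Z3: Z = R = 20.5 Ω
Step 3 — With the output port shorted to ground, the output series arm Z2 runs from the junction to ground; the shunt arm Z3 also runs from the junction to ground. They appear in parallel: Z3 || Z2 = 20.48 + j0.5749 Ω.
Step 4 — Series with input arm Z1: Z_in = Z1 + (Z3 || Z2) = 20.48 + j584.9 Ω = 585.3∠88.0° Ω.

Z = 20.48 + j584.9 Ω = 585.3∠88.0° Ω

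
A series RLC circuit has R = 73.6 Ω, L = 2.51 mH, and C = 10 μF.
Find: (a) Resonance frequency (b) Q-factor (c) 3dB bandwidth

Step 1 — Resonance: ω₀ = 1/√(LC) = 1/√(0.00251·1e-05) = 6312 rad/s.
Step 2 — f₀ = ω₀/(2π) = 1005 Hz.
Step 3 — Series Q: Q = ω₀L/R = 6312·0.00251/73.6 = 0.2153.
Step 4 — Bandwidth: Δω = ω₀/Q = 2.932e+04 rad/s; BW = Δω/(2π) = 4667 Hz.

(a) f₀ = 1005 Hz  (b) Q = 0.2153  (c) BW = 4667 Hz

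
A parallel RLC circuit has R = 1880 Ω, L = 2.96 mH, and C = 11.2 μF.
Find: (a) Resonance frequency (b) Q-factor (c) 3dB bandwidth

Step 1 — Resonance: ω₀ = 1/√(LC) = 1/√(0.00296·1.12e-05) = 5492 rad/s.
Step 2 — f₀ = ω₀/(2π) = 874.1 Hz.
Step 3 — Parallel Q: Q = R/(ω₀L) = 1880/(5492·0.00296) = 115.6.
Step 4 — Bandwidth: Δω = ω₀/Q = 47.49 rad/s; BW = Δω/(2π) = 7.559 Hz.

(a) f₀ = 874.1 Hz  (b) Q = 115.6  (c) BW = 7.559 Hz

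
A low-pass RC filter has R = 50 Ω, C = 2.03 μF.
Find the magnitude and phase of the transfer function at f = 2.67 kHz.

Step 1 — Angular frequency: ω = 2π·2670 = 1.678e+04 rad/s.
Step 2 — Transfer function: H(jω) = 1/(1 + jωRC).
Step 3 — Denominator: 1 + jωRC = 1 + j·1.678e+04·50·2.03e-06 = 1 + j1.703.
Step 4 — H = 0.2564 - j0.4367.
Step 5 — Magnitude: |H| = 0.5064 (-5.9 dB); phase: φ = -59.6°.

|H| = 0.5064 (-5.9 dB), φ = -59.6°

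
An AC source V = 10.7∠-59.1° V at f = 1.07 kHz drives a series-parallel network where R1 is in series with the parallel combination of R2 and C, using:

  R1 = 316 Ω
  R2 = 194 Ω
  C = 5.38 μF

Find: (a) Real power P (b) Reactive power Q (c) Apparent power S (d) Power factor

Step 1 — Angular frequency: ω = 2π·f = 2π·1070 = 6723 rad/s.
Step 2 — Component impedances:
  R1: Z = R = 316 Ω
  R2: Z = R = 194 Ω
  C: Z = 1/(jωC) = -j/(ω·C) = 0 - j27.65 Ω
Step 3 — Parallel branch: R2 || C = 1/(1/R2 + 1/C) = 3.862 - j27.1 Ω.
Step 4 — Series with R1: Z_total = R1 + (R2 || C) = 319.9 - j27.1 Ω = 321∠-4.8° Ω.
Step 5 — Source phasor: V = 10.7∠-59.1° V = 5.495 - j9.181 V.
Step 6 — Current: I = V / Z = 0.01947 - j0.02705 A = 0.03333∠-54.3° A.
Step 7 — Complex power: S = V·I* = 0.3554 - j0.03011 VA.
Step 8 — Real power: P = Re(S) = 0.3554 W.
Step 9 — Reactive power: Q = Im(S) = -0.03011 VAR.
Step 10 — Apparent power: |S| = 0.3567 VA.
Step 11 — Power factor: PF = P/|S| = 0.9964 (leading).

(a) P = 0.3554 W  (b) Q = -0.03011 VAR  (c) S = 0.3567 VA  (d) PF = 0.9964 (leading)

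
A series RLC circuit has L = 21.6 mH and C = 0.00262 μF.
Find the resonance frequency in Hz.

Step 1 — Resonance condition Im(Z)=0 gives ω₀ = 1/√(LC).
Step 2 — ω₀ = 1/√(0.0216·2.62e-09) = 1.329e+05 rad/s.
Step 3 — f₀ = ω₀/(2π) = 2.116e+04 Hz.

f₀ = 2.116e+04 Hz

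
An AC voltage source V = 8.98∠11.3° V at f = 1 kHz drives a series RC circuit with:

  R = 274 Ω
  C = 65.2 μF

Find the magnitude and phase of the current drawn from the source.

Step 1 — Angular frequency: ω = 2π·f = 2π·1000 = 6283 rad/s.
Step 2 — Component impedances:
  R: Z = R = 274 Ω
  C: Z = 1/(jωC) = -j/(ω·C) = 0 - j2.441 Ω
Step 3 — Series combination: Z_total = R + C = 274 - j2.441 Ω = 274∠-0.5° Ω.
Step 4 — Source phasor: V = 8.98∠11.3° V = 8.806 + j1.76 V.
Step 5 — Ohm's law: I = V / Z_total = (8.806 + j1.76) / (274 - j2.441) = 0.03208 + j0.006708 A.
Step 6 — Convert to polar: |I| = 0.03277 A, ∠I = 11.8°.

I = 0.03277∠11.8° A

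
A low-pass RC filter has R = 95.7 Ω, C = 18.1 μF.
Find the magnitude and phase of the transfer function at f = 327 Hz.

Step 1 — Angular frequency: ω = 2π·327 = 2055 rad/s.
Step 2 — Transfer function: H(jω) = 1/(1 + jωRC).
Step 3 — Denominator: 1 + jωRC = 1 + j·2055·95.7·1.81e-05 = 1 + j3.559.
Step 4 — H = 0.07317 - j0.2604.
Step 5 — Magnitude: |H| = 0.2705 (-11.4 dB); phase: φ = -74.3°.

|H| = 0.2705 (-11.4 dB), φ = -74.3°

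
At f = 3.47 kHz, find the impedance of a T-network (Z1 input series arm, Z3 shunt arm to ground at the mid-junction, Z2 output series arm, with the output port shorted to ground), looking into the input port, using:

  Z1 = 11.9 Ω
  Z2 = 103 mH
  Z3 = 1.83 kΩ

Step 1 — Angular frequency: ω = 2π·f = 2π·3470 = 2.18e+04 rad/s.
Step 2 — Component impedances:
  Z1: Z = R = 11.9 Ω
  Z2: Z = jωL = j·2.18e+04·0.103 = 0 + j2246 Ω
  Z3: Z = R = 1830 Ω
Step 3 — With the output port shorted to ground, the output series arm Z2 runs from the junction to ground; the shunt arm Z3 also runs from the junction to ground. They appear in parallel: Z3 || Z2 = 1100 + j896.2 Ω.
Step 4 — Series with input arm Z1: Z_in = Z1 + (Z3 || Z2) = 1112 + j896.2 Ω = 1428∠38.9° Ω.

Z = 1112 + j896.2 Ω = 1428∠38.9° Ω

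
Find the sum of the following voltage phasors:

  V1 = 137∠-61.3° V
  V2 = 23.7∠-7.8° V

Step 1 — Convert each phasor to rectangular form:
  V1 = 137·(cos(-61.3°) + j·sin(-61.3°)) = 65.79 - j120.2 V
  V2 = 23.7·(cos(-7.8°) + j·sin(-7.8°)) = 23.48 - j3.216 V
Step 2 — Sum components: V_total = 89.27 - j123.4 V.
Step 3 — Convert to polar: |V_total| = 152.3 V, ∠V_total = -54.1°.

V_total = 152.3∠-54.1° V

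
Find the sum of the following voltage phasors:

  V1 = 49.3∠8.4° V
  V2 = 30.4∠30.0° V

Step 1 — Convert each phasor to rectangular form:
  V1 = 49.3·(cos(8.4°) + j·sin(8.4°)) = 48.77 + j7.202 V
  V2 = 30.4·(cos(30.0°) + j·sin(30.0°)) = 26.33 + j15.2 V
Step 2 — Sum components: V_total = 75.1 + j22.4 V.
Step 3 — Convert to polar: |V_total| = 78.37 V, ∠V_total = 16.6°.

V_total = 78.37∠16.6° V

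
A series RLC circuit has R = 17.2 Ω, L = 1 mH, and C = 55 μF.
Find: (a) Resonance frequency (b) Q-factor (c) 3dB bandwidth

Step 1 — Resonance condition Im(Z)=0 gives ω₀ = 1/√(LC).
Step 2 — ω₀ = 1/√(0.001·5.5e-05) = 4264 rad/s.
Step 3 — f₀ = ω₀/(2π) = 678.6 Hz.
Step 4 — Series Q: Q = ω₀L/R = 4264·0.001/17.2 = 0.2479.
Step 5 — 3dB bandwidth: Δω = ω₀/Q = 1.72e+04 rad/s; BW = Δω/(2π) = 2737 Hz.

(a) f₀ = 678.6 Hz  (b) Q = 0.2479  (c) BW = 2737 Hz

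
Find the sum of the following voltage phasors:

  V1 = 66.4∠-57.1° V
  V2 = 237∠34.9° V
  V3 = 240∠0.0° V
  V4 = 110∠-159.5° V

Step 1 — Convert each phasor to rectangular form:
  V1 = 66.4·(cos(-57.1°) + j·sin(-57.1°)) = 36.07 - j55.75 V
  V2 = 237·(cos(34.9°) + j·sin(34.9°)) = 194.4 + j135.6 V
  V3 = 240·(cos(0.0°) + j·sin(0.0°)) = 240 V
  V4 = 110·(cos(-159.5°) + j·sin(-159.5°)) = -103 - j38.52 V
Step 2 — Sum components: V_total = 367.4 + j41.33 V.
Step 3 — Convert to polar: |V_total| = 369.7 V, ∠V_total = 6.4°.

V_total = 369.7∠6.4° V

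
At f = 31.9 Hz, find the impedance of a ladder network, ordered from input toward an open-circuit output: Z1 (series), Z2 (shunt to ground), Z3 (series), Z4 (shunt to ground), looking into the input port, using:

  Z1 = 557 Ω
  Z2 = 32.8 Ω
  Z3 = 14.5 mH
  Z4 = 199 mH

Step 1 — Angular frequency: ω = 2π·f = 2π·31.9 = 200.4 rad/s.
Step 2 — Component impedances:
  Z1: Z = R = 557 Ω
  Z2: Z = R = 32.8 Ω
  Z3: Z = jωL = j·200.4·0.0145 = 0 + j2.906 Ω
  Z4: Z = jωL = j·200.4·0.199 = 0 + j39.89 Ω
Step 3 — Ladder network (open output): work backward from the far end, alternating series and parallel combinations. Z_in = 577.7 + j15.84 Ω = 577.9∠1.6° Ω.

Z = 577.7 + j15.84 Ω = 577.9∠1.6° Ω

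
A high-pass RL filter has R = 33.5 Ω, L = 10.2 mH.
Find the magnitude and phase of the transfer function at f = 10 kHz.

Step 1 — Angular frequency: ω = 2π·1e+04 = 6.283e+04 rad/s.
Step 2 — Transfer function: H(jω) = jωL/(R + jωL).
Step 3 — Numerator jωL = j·640.9; denominator R + jωL = 33.5 + j640.9.
Step 4 — H = 0.9973 + j0.05213.
Step 5 — Magnitude: |H| = 0.9986 (-0.0 dB); phase: φ = 3.0°.

|H| = 0.9986 (-0.0 dB), φ = 3.0°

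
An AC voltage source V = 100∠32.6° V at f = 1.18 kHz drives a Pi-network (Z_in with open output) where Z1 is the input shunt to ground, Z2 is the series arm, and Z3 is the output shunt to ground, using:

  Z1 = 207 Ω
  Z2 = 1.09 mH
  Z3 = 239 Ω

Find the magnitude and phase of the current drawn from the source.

Step 1 — Angular frequency: ω = 2π·f = 2π·1180 = 7414 rad/s.
Step 2 — Component impedances:
  Z1: Z = R = 207 Ω
  Z2: Z = jωL = j·7414·0.00109 = 0 + j8.081 Ω
  Z3: Z = R = 239 Ω
Step 3 — With open output, the series arm Z2 and the output shunt Z3 appear in series to ground: Z2 + Z3 = 239 + j8.081 Ω.
Step 4 — Parallel with input shunt Z1: Z_in = Z1 || (Z2 + Z3) = 111 + j1.74 Ω = 111∠0.9° Ω.
Step 5 — Source phasor: V = 100∠32.6° V = 84.25 + j53.88 V.
Step 6 — Ohm's law: I = V / Z_total = (84.25 + j53.88) / (111 + j1.74) = 0.7667 + j0.4735 A.
Step 7 — Convert to polar: |I| = 0.9011 A, ∠I = 31.7°.

I = 0.9011∠31.7° A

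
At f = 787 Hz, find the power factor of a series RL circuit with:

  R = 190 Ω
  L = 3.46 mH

Step 1 — Angular frequency: ω = 2π·f = 2π·787 = 4945 rad/s.
Step 2 — Component impedances:
  R: Z = R = 190 Ω
  L: Z = jωL = j·4945·0.00346 = 0 + j17.11 Ω
Step 3 — Series combination: Z_total = R + L = 190 + j17.11 Ω = 190.8∠5.1° Ω.
Step 4 — Power factor: PF = cos(φ) = Re(Z)/|Z| = 190/190.77 = 0.996.
Step 5 — Type: Im(Z) = 17.11 ⇒ lagging (phase φ = 5.1°).

PF = 0.996 (lagging, φ = 5.1°)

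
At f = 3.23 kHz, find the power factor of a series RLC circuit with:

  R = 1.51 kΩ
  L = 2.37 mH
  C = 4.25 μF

Step 1 — Angular frequency: ω = 2π·f = 2π·3230 = 2.029e+04 rad/s.
Step 2 — Component impedances:
  R: Z = R = 1510 Ω
  L: Z = jωL = j·2.029e+04·0.00237 = 0 + j48.1 Ω
  C: Z = 1/(jωC) = -j/(ω·C) = 0 - j11.59 Ω
Step 3 — Series combination: Z_total = R + L + C = 1510 + j36.5 Ω = 1510∠1.4° Ω.
Step 4 — Power factor: PF = cos(φ) = Re(Z)/|Z| = 1510/1510.4 = 0.9997.
Step 5 — Type: Im(Z) = 36.5 ⇒ lagging (phase φ = 1.4°).

PF = 0.9997 (lagging, φ = 1.4°)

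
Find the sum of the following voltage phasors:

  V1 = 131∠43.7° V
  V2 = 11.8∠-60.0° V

Step 1 — Convert each phasor to rectangular form:
  V1 = 131·(cos(43.7°) + j·sin(43.7°)) = 94.71 + j90.51 V
  V2 = 11.8·(cos(-60.0°) + j·sin(-60.0°)) = 5.9 - j10.22 V
Step 2 — Sum components: V_total = 100.6 + j80.29 V.
Step 3 — Convert to polar: |V_total| = 128.7 V, ∠V_total = 38.6°.

V_total = 128.7∠38.6° V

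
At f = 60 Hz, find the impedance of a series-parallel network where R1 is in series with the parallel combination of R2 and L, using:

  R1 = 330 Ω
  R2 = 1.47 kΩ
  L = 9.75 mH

Step 1 — Angular frequency: ω = 2π·f = 2π·60 = 377 rad/s.
Step 2 — Component impedances:
  R1: Z = R = 330 Ω
  R2: Z = R = 1470 Ω
  L: Z = jωL = j·377·0.00975 = 0 + j3.676 Ω
Step 3 — Parallel branch: R2 || L = 1/(1/R2 + 1/L) = 0.009191 + j3.676 Ω.
Step 4 — Series with R1: Z_total = R1 + (R2 || L) = 330 + j3.676 Ω = 330∠0.6° Ω.

Z = 330 + j3.676 Ω = 330∠0.6° Ω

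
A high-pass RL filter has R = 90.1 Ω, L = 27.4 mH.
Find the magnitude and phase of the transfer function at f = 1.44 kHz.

Step 1 — Angular frequency: ω = 2π·1440 = 9048 rad/s.
Step 2 — Transfer function: H(jω) = jωL/(R + jωL).
Step 3 — Numerator jωL = j·247.9; denominator R + jωL = 90.1 + j247.9.
Step 4 — H = 0.8833 + j0.321.
Step 5 — Magnitude: |H| = 0.9399 (-0.5 dB); phase: φ = 20.0°.

|H| = 0.9399 (-0.5 dB), φ = 20.0°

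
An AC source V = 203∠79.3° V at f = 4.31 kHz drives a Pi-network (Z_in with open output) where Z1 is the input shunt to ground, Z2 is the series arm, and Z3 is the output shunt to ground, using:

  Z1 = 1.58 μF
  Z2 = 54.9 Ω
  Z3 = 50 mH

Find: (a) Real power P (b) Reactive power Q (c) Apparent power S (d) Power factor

Step 1 — Angular frequency: ω = 2π·f = 2π·4310 = 2.708e+04 rad/s.
Step 2 — Component impedances:
  Z1: Z = 1/(jωC) = -j/(ω·C) = 0 - j23.37 Ω
  Z2: Z = R = 54.9 Ω
  Z3: Z = jωL = j·2.708e+04·0.05 = 0 + j1354 Ω
Step 3 — With open output, the series arm Z2 and the output shunt Z3 appear in series to ground: Z2 + Z3 = 54.9 + j1354 Ω.
Step 4 — Parallel with input shunt Z1: Z_in = Z1 || (Z2 + Z3) = 0.01691 - j23.78 Ω = 23.78∠-90.0° Ω.
Step 5 — Source phasor: V = 203∠79.3° V = 37.69 + j199.5 V.
Step 6 — Current: I = V / Z = -8.387 + j1.591 A = 8.536∠169.3° A.
Step 7 — Complex power: S = V·I* = 1.232 - j1733 VA.
Step 8 — Real power: P = Re(S) = 1.232 W.
Step 9 — Reactive power: Q = Im(S) = -1733 VAR.
Step 10 — Apparent power: |S| = 1733 VA.
Step 11 — Power factor: PF = P/|S| = 0.000711 (leading).

(a) P = 1.232 W  (b) Q = -1733 VAR  (c) S = 1733 VA  (d) PF = 0.000711 (leading)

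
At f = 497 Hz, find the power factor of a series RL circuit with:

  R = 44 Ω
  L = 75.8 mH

Step 1 — Angular frequency: ω = 2π·f = 2π·497 = 3123 rad/s.
Step 2 — Component impedances:
  R: Z = R = 44 Ω
  L: Z = jωL = j·3123·0.0758 = 0 + j236.7 Ω
Step 3 — Series combination: Z_total = R + L = 44 + j236.7 Ω = 240.8∠79.5° Ω.
Step 4 — Power factor: PF = cos(φ) = Re(Z)/|Z| = 44/240.76 = 0.1828.
Step 5 — Type: Im(Z) = 236.7 ⇒ lagging (phase φ = 79.5°).

PF = 0.1828 (lagging, φ = 79.5°)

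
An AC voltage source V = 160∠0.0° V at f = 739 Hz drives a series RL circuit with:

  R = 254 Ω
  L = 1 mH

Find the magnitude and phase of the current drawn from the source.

Step 1 — Angular frequency: ω = 2π·f = 2π·739 = 4643 rad/s.
Step 2 — Component impedances:
  R: Z = R = 254 Ω
  L: Z = jωL = j·4643·0.001 = 0 + j4.643 Ω
Step 3 — Series combination: Z_total = R + L = 254 + j4.643 Ω = 254∠1.0° Ω.
Step 4 — Source phasor: V = 160∠0.0° V = 160 V.
Step 5 — Ohm's law: I = V / Z_total = (160) / (254 + j4.643) = 0.6297 - j0.01151 A.
Step 6 — Convert to polar: |I| = 0.6298 A, ∠I = -1.0°.

I = 0.6298∠-1.0° A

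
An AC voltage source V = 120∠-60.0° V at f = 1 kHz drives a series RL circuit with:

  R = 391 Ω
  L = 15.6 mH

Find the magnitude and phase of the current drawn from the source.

Step 1 — Angular frequency: ω = 2π·f = 2π·1000 = 6283 rad/s.
Step 2 — Component impedances:
  R: Z = R = 391 Ω
  L: Z = jωL = j·6283·0.0156 = 0 + j98.02 Ω
Step 3 — Series combination: Z_total = R + L = 391 + j98.02 Ω = 403.1∠14.1° Ω.
Step 4 — Source phasor: V = 120∠-60.0° V = 60 - j103.9 V.
Step 5 — Ohm's law: I = V / Z_total = (60 - j103.9) / (391 + j98.02) = 0.08169 - j0.2863 A.
Step 6 — Convert to polar: |I| = 0.2977 A, ∠I = -74.1°.

I = 0.2977∠-74.1° A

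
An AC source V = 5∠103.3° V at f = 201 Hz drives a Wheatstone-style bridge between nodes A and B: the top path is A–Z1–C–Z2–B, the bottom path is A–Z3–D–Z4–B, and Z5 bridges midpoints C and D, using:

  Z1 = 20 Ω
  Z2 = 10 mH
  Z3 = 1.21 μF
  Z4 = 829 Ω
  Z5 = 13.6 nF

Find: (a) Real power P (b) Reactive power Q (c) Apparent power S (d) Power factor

Step 1 — Angular frequency: ω = 2π·f = 2π·201 = 1263 rad/s.
Step 2 — Component impedances:
  Z1: Z = R = 20 Ω
  Z2: Z = jωL = j·1263·0.01 = 0 + j12.63 Ω
  Z3: Z = 1/(jωC) = -j/(ω·C) = 0 - j654.4 Ω
  Z4: Z = R = 829 Ω
  Z5: Z = 1/(jωC) = -j/(ω·C) = 0 - j5.822e+04 Ω
Step 3 — Bridge requires nodal analysis (the Z5 bridge couples midpoints C and D, so the two paths cannot be reduced to a simple series/parallel combination). Setting node B to ground and injecting 1 A at node A, the 3-node admittance system at A, C, D solves to V_A = Z_AB = 20.11 + j12.11 Ω = 23.47∠31.1° Ω.
Step 4 — Source phasor: V = 5∠103.3° V = -1.15 + j4.866 V.
Step 5 — Current: I = V / Z = 0.065 + j0.2028 A = 0.213∠72.2° A.
Step 6 — Complex power: S = V·I* = 0.9122 + j0.5496 VA.
Step 7 — Real power: P = Re(S) = 0.9122 W.
Step 8 — Reactive power: Q = Im(S) = 0.5496 VAR.
Step 9 — Apparent power: |S| = 1.065 VA.
Step 10 — Power factor: PF = P/|S| = 0.8566 (lagging).

(a) P = 0.9122 W  (b) Q = 0.5496 VAR  (c) S = 1.065 VA  (d) PF = 0.8566 (lagging)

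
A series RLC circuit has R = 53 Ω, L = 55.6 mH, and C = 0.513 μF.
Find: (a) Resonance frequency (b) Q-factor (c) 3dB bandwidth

Step 1 — Resonance: ω₀ = 1/√(LC) = 1/√(0.0556·5.13e-07) = 5921 rad/s.
Step 2 — f₀ = ω₀/(2π) = 942.4 Hz.
Step 3 — Series Q: Q = ω₀L/R = 5921·0.0556/53 = 6.212.
Step 4 — Bandwidth: Δω = ω₀/Q = 953.2 rad/s; BW = Δω/(2π) = 151.7 Hz.

(a) f₀ = 942.4 Hz  (b) Q = 6.212  (c) BW = 151.7 Hz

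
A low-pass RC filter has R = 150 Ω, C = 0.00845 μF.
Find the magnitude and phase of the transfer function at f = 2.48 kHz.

Step 1 — Angular frequency: ω = 2π·2480 = 1.558e+04 rad/s.
Step 2 — Transfer function: H(jω) = 1/(1 + jωRC).
Step 3 — Denominator: 1 + jωRC = 1 + j·1.558e+04·150·8.45e-09 = 1 + j0.01975.
Step 4 — H = 0.9996 - j0.01974.
Step 5 — Magnitude: |H| = 0.9998 (-0.0 dB); phase: φ = -1.1°.

|H| = 0.9998 (-0.0 dB), φ = -1.1°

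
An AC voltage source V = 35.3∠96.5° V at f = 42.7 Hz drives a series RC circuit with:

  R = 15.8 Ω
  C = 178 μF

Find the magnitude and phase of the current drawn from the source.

Step 1 — Angular frequency: ω = 2π·f = 2π·42.7 = 268.3 rad/s.
Step 2 — Component impedances:
  R: Z = R = 15.8 Ω
  C: Z = 1/(jωC) = -j/(ω·C) = 0 - j20.94 Ω
Step 3 — Series combination: Z_total = R + C = 15.8 - j20.94 Ω = 26.23∠-53.0° Ω.
Step 4 — Source phasor: V = 35.3∠96.5° V = -3.996 + j35.07 V.
Step 5 — Ohm's law: I = V / Z_total = (-3.996 + j35.07) / (15.8 - j20.94) = -1.159 + j0.6837 A.
Step 6 — Convert to polar: |I| = 1.346 A, ∠I = 149.5°.

I = 1.346∠149.5° A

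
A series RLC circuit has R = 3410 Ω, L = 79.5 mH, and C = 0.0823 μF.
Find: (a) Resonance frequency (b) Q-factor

Step 1 — Resonance condition Im(Z)=0 gives ω₀ = 1/√(LC).
Step 2 — ω₀ = 1/√(0.0795·8.23e-08) = 1.236e+04 rad/s.
Step 3 — f₀ = ω₀/(2π) = 1968 Hz.
Step 4 — Series Q: Q = ω₀L/R = 1.236e+04·0.0795/3410 = 0.2882.

(a) f₀ = 1968 Hz  (b) Q = 0.2882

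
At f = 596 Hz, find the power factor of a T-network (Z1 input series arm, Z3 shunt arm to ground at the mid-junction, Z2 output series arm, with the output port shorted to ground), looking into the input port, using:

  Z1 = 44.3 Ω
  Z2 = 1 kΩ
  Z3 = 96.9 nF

Step 1 — Angular frequency: ω = 2π·f = 2π·596 = 3745 rad/s.
Step 2 — Component impedances:
  Z1: Z = R = 44.3 Ω
  Z2: Z = R = 1000 Ω
  Z3: Z = 1/(jωC) = -j/(ω·C) = 0 - j2756 Ω
Step 3 — With the output port shorted to ground, the output series arm Z2 runs from the junction to ground; the shunt arm Z3 also runs from the junction to ground. They appear in parallel: Z3 || Z2 = 883.6 - j320.6 Ω.
Step 4 — Series with input arm Z1: Z_in = Z1 + (Z3 || Z2) = 927.9 - j320.6 Ω = 981.8∠-19.1° Ω.
Step 5 — Power factor: PF = cos(φ) = Re(Z)/|Z| = 927.95/981.78 = 0.9452.
Step 6 — Type: Im(Z) = -320.6 ⇒ leading (phase φ = -19.1°).

PF = 0.9452 (leading, φ = -19.1°)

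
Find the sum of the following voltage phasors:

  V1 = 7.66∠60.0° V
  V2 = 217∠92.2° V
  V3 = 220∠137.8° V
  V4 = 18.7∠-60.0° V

Step 1 — Convert each phasor to rectangular form:
  V1 = 7.66·(cos(60.0°) + j·sin(60.0°)) = 3.83 + j6.634 V
  V2 = 217·(cos(92.2°) + j·sin(92.2°)) = -8.33 + j216.8 V
  V3 = 220·(cos(137.8°) + j·sin(137.8°)) = -163 + j147.8 V
  V4 = 18.7·(cos(-60.0°) + j·sin(-60.0°)) = 9.35 - j16.19 V
Step 2 — Sum components: V_total = -158.1 + j355.1 V.
Step 3 — Convert to polar: |V_total| = 388.7 V, ∠V_total = 114.0°.

V_total = 388.7∠114.0° V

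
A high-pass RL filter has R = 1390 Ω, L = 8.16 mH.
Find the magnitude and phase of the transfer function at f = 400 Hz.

Step 1 — Angular frequency: ω = 2π·400 = 2513 rad/s.
Step 2 — Transfer function: H(jω) = jωL/(R + jωL).
Step 3 — Numerator jωL = j·20.51; denominator R + jωL = 1390 + j20.51.
Step 4 — H = 0.0002176 + j0.01475.
Step 5 — Magnitude: |H| = 0.01475 (-36.6 dB); phase: φ = 89.2°.

|H| = 0.01475 (-36.6 dB), φ = 89.2°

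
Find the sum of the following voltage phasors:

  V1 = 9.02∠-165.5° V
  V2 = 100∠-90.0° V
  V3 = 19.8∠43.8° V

Step 1 — Convert each phasor to rectangular form:
  V1 = 9.02·(cos(-165.5°) + j·sin(-165.5°)) = -8.733 - j2.258 V
  V2 = 100·(cos(-90.0°) + j·sin(-90.0°)) = 0 - j100 V
  V3 = 19.8·(cos(43.8°) + j·sin(43.8°)) = 14.29 + j13.7 V
Step 2 — Sum components: V_total = 5.558 - j88.55 V.
Step 3 — Convert to polar: |V_total| = 88.73 V, ∠V_total = -86.4°.

V_total = 88.73∠-86.4° V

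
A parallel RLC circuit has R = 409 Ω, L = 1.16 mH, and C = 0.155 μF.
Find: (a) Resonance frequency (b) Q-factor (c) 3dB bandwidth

Step 1 — Resonance: ω₀ = 1/√(LC) = 1/√(0.00116·1.55e-07) = 7.458e+04 rad/s.
Step 2 — f₀ = ω₀/(2π) = 1.187e+04 Hz.
Step 3 — Parallel Q: Q = R/(ω₀L) = 409/(7.458e+04·0.00116) = 4.728.
Step 4 — Bandwidth: Δω = ω₀/Q = 1.577e+04 rad/s; BW = Δω/(2π) = 2511 Hz.

(a) f₀ = 1.187e+04 Hz  (b) Q = 4.728  (c) BW = 2511 Hz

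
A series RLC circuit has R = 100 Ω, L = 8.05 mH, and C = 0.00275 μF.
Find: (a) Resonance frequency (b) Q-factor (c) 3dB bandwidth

Step 1 — Resonance condition Im(Z)=0 gives ω₀ = 1/√(LC).
Step 2 — ω₀ = 1/√(0.00805·2.75e-09) = 2.125e+05 rad/s.
Step 3 — f₀ = ω₀/(2π) = 3.383e+04 Hz.
Step 4 — Series Q: Q = ω₀L/R = 2.125e+05·0.00805/100 = 17.11.
Step 5 — 3dB bandwidth: Δω = ω₀/Q = 1.242e+04 rad/s; BW = Δω/(2π) = 1977 Hz.

(a) f₀ = 3.383e+04 Hz  (b) Q = 17.11  (c) BW = 1977 Hz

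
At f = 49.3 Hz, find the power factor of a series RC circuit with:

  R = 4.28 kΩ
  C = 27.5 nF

Step 1 — Angular frequency: ω = 2π·f = 2π·49.3 = 309.8 rad/s.
Step 2 — Component impedances:
  R: Z = R = 4280 Ω
  C: Z = 1/(jωC) = -j/(ω·C) = 0 - j1.174e+05 Ω
Step 3 — Series combination: Z_total = R + C = 4280 - j1.174e+05 Ω = 1.175e+05∠-87.9° Ω.
Step 4 — Power factor: PF = cos(φ) = Re(Z)/|Z| = 4280/1.175e+05 = 0.03643.
Step 5 — Type: Im(Z) = -1.174e+05 ⇒ leading (phase φ = -87.9°).

PF = 0.03643 (leading, φ = -87.9°)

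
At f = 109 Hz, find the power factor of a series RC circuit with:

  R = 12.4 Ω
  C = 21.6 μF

Step 1 — Angular frequency: ω = 2π·f = 2π·109 = 684.9 rad/s.
Step 2 — Component impedances:
  R: Z = R = 12.4 Ω
  C: Z = 1/(jωC) = -j/(ω·C) = 0 - j67.6 Ω
Step 3 — Series combination: Z_total = R + C = 12.4 - j67.6 Ω = 68.73∠-79.6° Ω.
Step 4 — Power factor: PF = cos(φ) = Re(Z)/|Z| = 12.4/68.73 = 0.1804.
Step 5 — Type: Im(Z) = -67.6 ⇒ leading (phase φ = -79.6°).

PF = 0.1804 (leading, φ = -79.6°)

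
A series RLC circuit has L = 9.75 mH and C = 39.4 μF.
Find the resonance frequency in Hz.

Step 1 — Resonance condition Im(Z)=0 gives ω₀ = 1/√(LC).
Step 2 — ω₀ = 1/√(0.00975·3.94e-05) = 1613 rad/s.
Step 3 — f₀ = ω₀/(2π) = 256.8 Hz.

f₀ = 256.8 Hz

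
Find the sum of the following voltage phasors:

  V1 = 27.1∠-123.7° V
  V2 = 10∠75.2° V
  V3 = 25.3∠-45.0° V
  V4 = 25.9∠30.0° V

Step 1 — Convert each phasor to rectangular form:
  V1 = 27.1·(cos(-123.7°) + j·sin(-123.7°)) = -15.04 - j22.55 V
  V2 = 10·(cos(75.2°) + j·sin(75.2°)) = 2.554 + j9.668 V
  V3 = 25.3·(cos(-45.0°) + j·sin(-45.0°)) = 17.89 - j17.89 V
  V4 = 25.9·(cos(30.0°) + j·sin(30.0°)) = 22.43 + j12.95 V
Step 2 — Sum components: V_total = 27.84 - j17.82 V.
Step 3 — Convert to polar: |V_total| = 33.05 V, ∠V_total = -32.6°.

V_total = 33.05∠-32.6° V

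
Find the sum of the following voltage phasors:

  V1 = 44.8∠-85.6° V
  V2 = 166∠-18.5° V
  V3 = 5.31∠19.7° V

Step 1 — Convert each phasor to rectangular form:
  V1 = 44.8·(cos(-85.6°) + j·sin(-85.6°)) = 3.437 - j44.67 V
  V2 = 166·(cos(-18.5°) + j·sin(-18.5°)) = 157.4 - j52.67 V
  V3 = 5.31·(cos(19.7°) + j·sin(19.7°)) = 4.999 + j1.79 V
Step 2 — Sum components: V_total = 165.9 - j95.55 V.
Step 3 — Convert to polar: |V_total| = 191.4 V, ∠V_total = -29.9°.

V_total = 191.4∠-29.9° V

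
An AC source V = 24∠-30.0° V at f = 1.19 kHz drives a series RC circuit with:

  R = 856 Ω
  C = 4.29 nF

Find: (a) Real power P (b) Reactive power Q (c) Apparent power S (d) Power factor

Step 1 — Angular frequency: ω = 2π·f = 2π·1190 = 7477 rad/s.
Step 2 — Component impedances:
  R: Z = R = 856 Ω
  C: Z = 1/(jωC) = -j/(ω·C) = 0 - j3.118e+04 Ω
Step 3 — Series combination: Z_total = R + C = 856 - j3.118e+04 Ω = 3.119e+04∠-88.4° Ω.
Step 4 — Source phasor: V = 24∠-30.0° V = 20.78 - j12 V.
Step 5 — Current: I = V / Z = 0.0004029 + j0.0006556 A = 0.0007695∠58.4° A.
Step 6 — Complex power: S = V·I* = 0.0005069 - j0.01846 VA.
Step 7 — Real power: P = Re(S) = 0.0005069 W.
Step 8 — Reactive power: Q = Im(S) = -0.01846 VAR.
Step 9 — Apparent power: |S| = 0.01847 VA.
Step 10 — Power factor: PF = P/|S| = 0.02745 (leading).

(a) P = 0.0005069 W  (b) Q = -0.01846 VAR  (c) S = 0.01847 VA  (d) PF = 0.02745 (leading)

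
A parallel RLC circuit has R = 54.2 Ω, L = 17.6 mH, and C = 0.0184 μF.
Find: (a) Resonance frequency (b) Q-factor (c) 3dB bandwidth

Step 1 — Resonance: ω₀ = 1/√(LC) = 1/√(0.0176·1.84e-08) = 5.557e+04 rad/s.
Step 2 — f₀ = ω₀/(2π) = 8844 Hz.
Step 3 — Parallel Q: Q = R/(ω₀L) = 54.2/(5.557e+04·0.0176) = 0.05542.
Step 4 — Bandwidth: Δω = ω₀/Q = 1.003e+06 rad/s; BW = Δω/(2π) = 1.596e+05 Hz.

(a) f₀ = 8844 Hz  (b) Q = 0.05542  (c) BW = 1.596e+05 Hz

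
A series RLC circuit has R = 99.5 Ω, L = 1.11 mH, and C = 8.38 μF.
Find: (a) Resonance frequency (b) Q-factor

Step 1 — Resonance condition Im(Z)=0 gives ω₀ = 1/√(LC).
Step 2 — ω₀ = 1/√(0.00111·8.38e-06) = 1.037e+04 rad/s.
Step 3 — f₀ = ω₀/(2π) = 1650 Hz.
Step 4 — Series Q: Q = ω₀L/R = 1.037e+04·0.00111/99.5 = 0.1157.

(a) f₀ = 1650 Hz  (b) Q = 0.1157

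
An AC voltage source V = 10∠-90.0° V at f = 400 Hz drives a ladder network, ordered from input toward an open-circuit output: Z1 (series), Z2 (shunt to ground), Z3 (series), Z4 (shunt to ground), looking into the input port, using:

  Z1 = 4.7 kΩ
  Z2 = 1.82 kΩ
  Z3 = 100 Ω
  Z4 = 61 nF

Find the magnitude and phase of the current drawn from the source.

Step 1 — Angular frequency: ω = 2π·f = 2π·400 = 2513 rad/s.
Step 2 — Component impedances:
  Z1: Z = R = 4700 Ω
  Z2: Z = R = 1820 Ω
  Z3: Z = R = 100 Ω
  Z4: Z = 1/(jωC) = -j/(ω·C) = 0 - j6523 Ω
Step 3 — Ladder network (open output): work backward from the far end, alternating series and parallel combinations. Z_in = 6382 - j467.3 Ω = 6400∠-4.2° Ω.
Step 4 — Source phasor: V = 10∠-90.0° V = 0 - j10 V.
Step 5 — Ohm's law: I = V / Z_total = (0 - j10) / (6382 - j467.3) = 0.0001141 - j0.001558 A.
Step 6 — Convert to polar: |I| = 0.001563 A, ∠I = -85.8°.

I = 0.001563∠-85.8° A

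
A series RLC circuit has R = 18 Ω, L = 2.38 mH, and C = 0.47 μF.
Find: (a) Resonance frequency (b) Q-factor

Step 1 — Resonance condition Im(Z)=0 gives ω₀ = 1/√(LC).
Step 2 — ω₀ = 1/√(0.00238·4.7e-07) = 2.99e+04 rad/s.
Step 3 — f₀ = ω₀/(2π) = 4759 Hz.
Step 4 — Series Q: Q = ω₀L/R = 2.99e+04·0.00238/18 = 3.953.

(a) f₀ = 4759 Hz  (b) Q = 3.953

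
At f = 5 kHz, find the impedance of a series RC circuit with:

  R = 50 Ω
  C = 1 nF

Step 1 — Angular frequency: ω = 2π·f = 2π·5000 = 3.142e+04 rad/s.
Step 2 — Component impedances:
  R: Z = R = 50 Ω
  C: Z = 1/(jωC) = -j/(ω·C) = 0 - j3.183e+04 Ω
Step 3 — Series combination: Z_total = R + C = 50 - j3.183e+04 Ω = 3.183e+04∠-89.9° Ω.

Z = 50 - j3.183e+04 Ω = 3.183e+04∠-89.9° Ω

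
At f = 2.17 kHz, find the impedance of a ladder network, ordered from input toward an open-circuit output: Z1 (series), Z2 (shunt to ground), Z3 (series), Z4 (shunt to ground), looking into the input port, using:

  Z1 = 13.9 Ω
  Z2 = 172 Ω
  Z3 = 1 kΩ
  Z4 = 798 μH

Step 1 — Angular frequency: ω = 2π·f = 2π·2170 = 1.363e+04 rad/s.
Step 2 — Component impedances:
  Z1: Z = R = 13.9 Ω
  Z2: Z = R = 172 Ω
  Z3: Z = R = 1000 Ω
  Z4: Z = jωL = j·1.363e+04·0.000798 = 0 + j10.88 Ω
Step 3 — Ladder network (open output): work backward from the far end, alternating series and parallel combinations. Z_in = 160.7 + j0.2343 Ω = 160.7∠0.1° Ω.

Z = 160.7 + j0.2343 Ω = 160.7∠0.1° Ω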